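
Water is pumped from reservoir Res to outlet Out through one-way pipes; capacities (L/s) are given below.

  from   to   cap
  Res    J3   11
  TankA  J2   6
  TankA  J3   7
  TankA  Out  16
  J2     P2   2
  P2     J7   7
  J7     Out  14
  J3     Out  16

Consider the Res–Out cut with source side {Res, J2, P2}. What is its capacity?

Edges leaving {Res, J2, P2}: Res→J3 (11), P2→J7 (7).
Cut capacity = 11 + 7 = 18.

18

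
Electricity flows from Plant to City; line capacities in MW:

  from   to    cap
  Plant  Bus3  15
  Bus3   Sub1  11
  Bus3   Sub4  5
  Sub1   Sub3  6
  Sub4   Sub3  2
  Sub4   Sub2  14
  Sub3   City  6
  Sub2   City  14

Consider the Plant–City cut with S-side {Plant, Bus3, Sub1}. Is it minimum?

Given cut capacity: 5 + 6 = 11.
Augment Plant→Bus3→Sub1→Sub3→City: bottleneck 6, flow now 6.
Augment Plant→Bus3→Sub4→Sub2→City: bottleneck 5, flow now 11.
No augmenting path remains; maximum flow = 11.
Cut capacity 11 equals the max flow, so it is a minimum cut.

Yes — it is a minimum cut (capacity 11).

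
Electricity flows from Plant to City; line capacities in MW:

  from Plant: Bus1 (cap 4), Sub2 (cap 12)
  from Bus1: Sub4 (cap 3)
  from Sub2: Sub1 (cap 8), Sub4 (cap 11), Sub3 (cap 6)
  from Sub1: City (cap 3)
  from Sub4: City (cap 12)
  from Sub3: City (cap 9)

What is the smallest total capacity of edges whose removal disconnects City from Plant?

15

Augment Plant→Bus1→Sub4→City: bottleneck 3, flow now 3.
Augment Plant→Sub2→Sub1→City: bottleneck 3, flow now 6.
Augment Plant→Sub2→Sub4→City: bottleneck 9, flow now 15.
No augmenting path remains; maximum flow = 15.
By max-flow min-cut, the minimum cut capacity equals the max flow.
In the residual graph, reachable from Plant: {Plant, Bus1}.
Min-cut edges: Plant→Sub2 (12), Bus1→Sub4 (3); capacity 12 + 3 = 15.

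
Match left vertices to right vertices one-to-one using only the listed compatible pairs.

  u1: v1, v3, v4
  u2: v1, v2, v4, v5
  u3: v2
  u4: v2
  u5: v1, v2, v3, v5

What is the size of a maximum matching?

4

Unit-capacity flow: source→left, listed edges, right→sink; max matching = max flow.
Augmenting path u1→v1 (+1); matched 1.
Augmenting path u2→v2 (+1); matched 2.
Augmenting path u5→v3 (+1); matched 3.
Augmenting path u3→v2→u2→v4 (+1); matched 4.
No augmenting path remains; maximum matching = 4.
König certificate: {u1, u2, u5, v2} is a vertex cover of size 4 (every listed pair touches it), so no matching can be larger.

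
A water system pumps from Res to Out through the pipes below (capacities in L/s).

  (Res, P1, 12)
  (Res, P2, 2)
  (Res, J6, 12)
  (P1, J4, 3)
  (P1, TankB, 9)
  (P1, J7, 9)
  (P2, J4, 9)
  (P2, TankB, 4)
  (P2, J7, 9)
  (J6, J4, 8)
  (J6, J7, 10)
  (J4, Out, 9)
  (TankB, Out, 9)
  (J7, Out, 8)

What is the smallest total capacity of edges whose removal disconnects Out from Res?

26

Augment Res→P1→J4→Out: bottleneck 3, flow now 3.
Augment Res→P1→TankB→Out: bottleneck 9, flow now 12.
Augment Res→P2→J4→Out: bottleneck 2, flow now 14.
Augment Res→J6→J4→Out: bottleneck 4, flow now 18.
Augment Res→J6→J7→Out: bottleneck 8, flow now 26.
No augmenting path remains; maximum flow = 26.
By max-flow min-cut, the minimum cut capacity equals the max flow.
In the residual graph, reachable from Res: {Res}.
Min-cut edges: Res→P1 (12), Res→P2 (2), Res→J6 (12); capacity 12 + 2 + 12 = 26.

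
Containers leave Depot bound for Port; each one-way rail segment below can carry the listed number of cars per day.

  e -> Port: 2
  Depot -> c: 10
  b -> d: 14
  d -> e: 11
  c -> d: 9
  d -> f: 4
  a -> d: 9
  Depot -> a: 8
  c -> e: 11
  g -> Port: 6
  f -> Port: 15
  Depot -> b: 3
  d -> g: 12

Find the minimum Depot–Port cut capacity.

12

Augment Depot→c→e→Port: bottleneck 2, flow now 2.
Augment Depot→a→d→f→Port: bottleneck 4, flow now 6.
Augment Depot→a→d→g→Port: bottleneck 4, flow now 10.
Augment Depot→b→d→g→Port: bottleneck 2, flow now 12.
No augmenting path remains; maximum flow = 12.
By max-flow min-cut, the minimum cut capacity equals the max flow.
In the residual graph, reachable from Depot: {Depot, a, b, c, d, e, g}.
Min-cut edges: d→f (4), e→Port (2), g→Port (6); capacity 4 + 2 + 6 = 12.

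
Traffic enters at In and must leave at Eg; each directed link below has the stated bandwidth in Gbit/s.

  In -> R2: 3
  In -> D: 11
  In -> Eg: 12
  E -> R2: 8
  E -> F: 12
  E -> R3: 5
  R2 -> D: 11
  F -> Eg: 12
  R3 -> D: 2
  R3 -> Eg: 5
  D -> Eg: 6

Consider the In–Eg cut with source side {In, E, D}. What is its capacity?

46

Edges leaving {In, E, D}: In→R2 (3), In→Eg (12), E→R2 (8), E→F (12), E→R3 (5), D→Eg (6).
Cut capacity = 3 + 12 + 8 + 12 + 5 + 6 = 46.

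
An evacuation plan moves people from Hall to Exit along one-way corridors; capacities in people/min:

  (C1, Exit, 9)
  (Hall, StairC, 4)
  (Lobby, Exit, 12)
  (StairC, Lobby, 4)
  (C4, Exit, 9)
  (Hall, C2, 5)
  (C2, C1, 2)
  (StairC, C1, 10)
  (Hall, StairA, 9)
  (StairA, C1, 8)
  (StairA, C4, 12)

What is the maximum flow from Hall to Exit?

Augment Hall→StairC→C1→Exit: bottleneck 4, flow now 4.
Augment Hall→StairA→C1→Exit: bottleneck 5, flow now 9.
Augment Hall→StairA→C4→Exit: bottleneck 4, flow now 13.
Augment Hall→C2→C1→StairC→Lobby→Exit: bottleneck 2, flow now 15. (uses reverse residual edge)
No augmenting path remains; maximum flow = 15.
In the residual graph, reachable from Hall: {Hall, C2}.
Min-cut edges: Hall→StairC (4), Hall→StairA (9), C2→C1 (2); capacity 4 + 9 + 2 = 15.
This cut is saturated, so no flow can exceed 15.

15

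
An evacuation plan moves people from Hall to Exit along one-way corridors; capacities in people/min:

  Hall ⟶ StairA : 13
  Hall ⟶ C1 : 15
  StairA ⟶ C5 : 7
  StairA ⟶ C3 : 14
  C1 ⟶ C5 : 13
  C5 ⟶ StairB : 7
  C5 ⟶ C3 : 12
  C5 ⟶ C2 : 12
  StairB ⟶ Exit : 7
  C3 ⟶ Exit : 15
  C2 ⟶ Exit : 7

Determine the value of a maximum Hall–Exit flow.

26

Augment Hall→StairA→C3→Exit: bottleneck 13, flow now 13.
Augment Hall→C1→C5→StairB→Exit: bottleneck 7, flow now 20.
Augment Hall→C1→C5→C3→Exit: bottleneck 2, flow now 22.
Augment Hall→C1→C5→C2→Exit: bottleneck 4, flow now 26.
No augmenting path remains; maximum flow = 26.
In the residual graph, reachable from Hall: {Hall, C1}.
Min-cut edges: Hall→StairA (13), C1→C5 (13); capacity 13 + 13 = 26.
This cut is saturated, so no flow can exceed 26.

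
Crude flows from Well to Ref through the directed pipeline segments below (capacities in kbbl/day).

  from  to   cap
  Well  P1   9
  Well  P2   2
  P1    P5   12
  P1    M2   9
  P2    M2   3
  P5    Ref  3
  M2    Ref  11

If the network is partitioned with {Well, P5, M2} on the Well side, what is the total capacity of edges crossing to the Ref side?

Edges leaving {Well, P5, M2}: Well→P1 (9), Well→P2 (2), P5→Ref (3), M2→Ref (11).
Cut capacity = 9 + 2 + 3 + 11 = 25.

25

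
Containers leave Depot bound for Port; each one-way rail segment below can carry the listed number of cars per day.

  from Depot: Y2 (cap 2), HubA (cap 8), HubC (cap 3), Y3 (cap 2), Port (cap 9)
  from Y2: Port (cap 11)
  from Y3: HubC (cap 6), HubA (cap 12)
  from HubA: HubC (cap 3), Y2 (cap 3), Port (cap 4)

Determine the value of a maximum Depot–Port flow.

Augment Depot→Port: bottleneck 9, flow now 9.
Augment Depot→Y2→Port: bottleneck 2, flow now 11.
Augment Depot→HubA→Port: bottleneck 4, flow now 15.
Augment Depot→HubA→Y2→Port: bottleneck 3, flow now 18.
No augmenting path remains; maximum flow = 18.
In the residual graph, reachable from Depot: {Depot, Y3, HubA, HubC}.
Min-cut edges: Depot→Y2 (2), Depot→Port (9), HubA→Y2 (3), HubA→Port (4); capacity 2 + 9 + 3 + 4 = 18.
This cut is saturated, so no flow can exceed 18.

18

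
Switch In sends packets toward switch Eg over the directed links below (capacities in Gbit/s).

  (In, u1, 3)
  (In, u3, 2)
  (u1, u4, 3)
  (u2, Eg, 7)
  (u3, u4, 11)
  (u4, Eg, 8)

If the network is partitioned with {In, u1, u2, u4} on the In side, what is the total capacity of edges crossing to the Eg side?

Edges leaving {In, u1, u2, u4}: In→u3 (2), u2→Eg (7), u4→Eg (8).
Cut capacity = 2 + 7 + 8 = 17.

17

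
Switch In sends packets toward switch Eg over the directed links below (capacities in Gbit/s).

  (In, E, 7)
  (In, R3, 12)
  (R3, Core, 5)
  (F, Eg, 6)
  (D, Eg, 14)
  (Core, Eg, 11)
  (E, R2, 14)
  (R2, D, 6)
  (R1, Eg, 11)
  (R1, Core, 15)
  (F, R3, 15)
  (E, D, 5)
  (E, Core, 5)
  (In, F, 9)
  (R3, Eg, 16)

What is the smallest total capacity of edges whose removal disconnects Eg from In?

Augment In→F→Eg: bottleneck 6, flow now 6.
Augment In→R3→Eg: bottleneck 12, flow now 18.
Augment In→F→R3→Eg: bottleneck 3, flow now 21.
Augment In→E→Core→Eg: bottleneck 5, flow now 26.
Augment In→E→D→Eg: bottleneck 2, flow now 28.
No augmenting path remains; maximum flow = 28.
By max-flow min-cut, the minimum cut capacity equals the max flow.
In the residual graph, reachable from In: {In}.
Min-cut edges: In→F (9), In→R3 (12), In→E (7); capacity 9 + 12 + 7 = 28.

28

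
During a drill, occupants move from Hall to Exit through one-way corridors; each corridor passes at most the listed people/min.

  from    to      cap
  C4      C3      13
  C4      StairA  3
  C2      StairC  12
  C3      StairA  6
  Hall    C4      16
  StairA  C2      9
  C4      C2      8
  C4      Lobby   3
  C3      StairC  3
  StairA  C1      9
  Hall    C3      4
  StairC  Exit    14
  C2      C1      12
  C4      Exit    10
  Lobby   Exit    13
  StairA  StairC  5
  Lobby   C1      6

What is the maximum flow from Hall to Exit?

20

Augment Hall→C4→Exit: bottleneck 10, flow now 10.
Augment Hall→C4→Lobby→Exit: bottleneck 3, flow now 13.
Augment Hall→C3→StairC→Exit: bottleneck 3, flow now 16.
Augment Hall→C4→StairA→StairC→Exit: bottleneck 3, flow now 19.
Augment Hall→C3→StairA→StairC→Exit: bottleneck 1, flow now 20.
No augmenting path remains; maximum flow = 20.
In the residual graph, reachable from Hall: {Hall}.
Min-cut edges: Hall→C4 (16), Hall→C3 (4); capacity 16 + 4 = 20.
This cut is saturated, so no flow can exceed 20.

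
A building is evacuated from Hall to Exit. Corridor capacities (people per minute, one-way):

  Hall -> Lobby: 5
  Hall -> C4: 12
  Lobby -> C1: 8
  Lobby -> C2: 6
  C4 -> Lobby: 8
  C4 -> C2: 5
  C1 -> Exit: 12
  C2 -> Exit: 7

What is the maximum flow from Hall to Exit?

Augment Hall→Lobby→C1→Exit: bottleneck 5, flow now 5.
Augment Hall→C4→C2→Exit: bottleneck 5, flow now 10.
Augment Hall→C4→Lobby→C1→Exit: bottleneck 3, flow now 13.
Augment Hall→C4→Lobby→C2→Exit: bottleneck 2, flow now 15.
No augmenting path remains; maximum flow = 15.
In the residual graph, reachable from Hall: {Hall, Lobby, C4, C2}.
Min-cut edges: Lobby→C1 (8), C2→Exit (7); capacity 8 + 7 = 15.
This cut is saturated, so no flow can exceed 15.

15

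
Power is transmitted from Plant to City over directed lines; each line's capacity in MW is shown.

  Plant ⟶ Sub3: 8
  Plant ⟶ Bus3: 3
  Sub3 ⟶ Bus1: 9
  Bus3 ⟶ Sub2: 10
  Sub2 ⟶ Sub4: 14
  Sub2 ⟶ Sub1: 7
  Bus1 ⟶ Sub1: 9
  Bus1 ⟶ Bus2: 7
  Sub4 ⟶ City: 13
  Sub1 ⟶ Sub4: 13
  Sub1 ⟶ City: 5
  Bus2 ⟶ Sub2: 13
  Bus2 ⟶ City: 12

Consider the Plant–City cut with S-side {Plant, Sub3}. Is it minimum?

Given cut capacity: 3 + 9 = 12.
Augment Plant→Sub3→Bus1→Sub1→City: bottleneck 5, flow now 5.
Augment Plant→Sub3→Bus1→Bus2→City: bottleneck 3, flow now 8.
Augment Plant→Bus3→Sub2→Sub4→City: bottleneck 3, flow now 11.
No augmenting path remains; maximum flow = 11.
In the residual graph, reachable from Plant: {Plant}.
Min-cut edges: Plant→Sub3 (8), Plant→Bus3 (3); capacity 8 + 3 = 11.
Cut capacity 12 exceeds the max flow 11, so it is not minimum.

No — its capacity is 12, but the minimum cut has capacity 11.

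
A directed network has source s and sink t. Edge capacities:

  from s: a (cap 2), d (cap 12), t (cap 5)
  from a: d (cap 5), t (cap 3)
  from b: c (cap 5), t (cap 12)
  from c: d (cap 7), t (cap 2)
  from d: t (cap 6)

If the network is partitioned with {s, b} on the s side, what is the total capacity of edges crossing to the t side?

36

Edges leaving {s, b}: s→a (2), s→d (12), s→t (5), b→c (5), b→t (12).
Cut capacity = 2 + 12 + 5 + 5 + 12 = 36.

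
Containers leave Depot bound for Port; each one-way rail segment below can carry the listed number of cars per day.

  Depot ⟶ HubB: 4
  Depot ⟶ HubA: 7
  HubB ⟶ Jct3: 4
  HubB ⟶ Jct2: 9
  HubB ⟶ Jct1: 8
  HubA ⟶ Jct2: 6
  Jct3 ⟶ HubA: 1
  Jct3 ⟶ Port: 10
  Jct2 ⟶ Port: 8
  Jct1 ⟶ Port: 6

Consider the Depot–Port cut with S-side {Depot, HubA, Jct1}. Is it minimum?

Given cut capacity: 4 + 6 + 6 = 16.
Augment Depot→HubB→Jct3→Port: bottleneck 4, flow now 4.
Augment Depot→HubA→Jct2→Port: bottleneck 6, flow now 10.
No augmenting path remains; maximum flow = 10.
In the residual graph, reachable from Depot: {Depot, HubA}.
Min-cut edges: Depot→HubB (4), HubA→Jct2 (6); capacity 4 + 6 = 10.
Cut capacity 16 exceeds the max flow 10, so it is not minimum.

No — its capacity is 16, but the minimum cut has capacity 10.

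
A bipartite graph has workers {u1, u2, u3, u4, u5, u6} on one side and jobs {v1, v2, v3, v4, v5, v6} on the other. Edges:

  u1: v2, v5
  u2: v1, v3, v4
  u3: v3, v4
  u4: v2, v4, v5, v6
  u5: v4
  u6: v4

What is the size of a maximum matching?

Unit-capacity flow: source→left, listed edges, right→sink; max matching = max flow.
Augmenting path u1→v2 (+1); matched 1.
Augmenting path u2→v1 (+1); matched 2.
Augmenting path u3→v3 (+1); matched 3.
Augmenting path u4→v4 (+1); matched 4.
Augmenting path u5→v4→u4→v5 (+1); matched 5.
No augmenting path remains; maximum matching = 5.
König certificate: {u1, u2, u3, u4, v4} is a vertex cover of size 5 (every listed pair touches it), so no matching can be larger.

5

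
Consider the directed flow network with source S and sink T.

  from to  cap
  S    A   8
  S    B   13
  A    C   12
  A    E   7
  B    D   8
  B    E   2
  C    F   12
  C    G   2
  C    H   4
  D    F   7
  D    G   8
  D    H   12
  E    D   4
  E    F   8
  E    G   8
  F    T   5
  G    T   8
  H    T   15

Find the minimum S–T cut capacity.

18

Augment S→A→C→F→T: bottleneck 5, flow now 5.
Augment S→A→C→G→T: bottleneck 2, flow now 7.
Augment S→A→C→H→T: bottleneck 1, flow now 8.
Augment S→B→D→G→T: bottleneck 6, flow now 14.
Augment S→B→D→H→T: bottleneck 2, flow now 16.
Augment S→B→E→D→H→T: bottleneck 2, flow now 18.
No augmenting path remains; maximum flow = 18.
By max-flow min-cut, the minimum cut capacity equals the max flow.
In the residual graph, reachable from S: {S, B}.
Min-cut edges: S→A (8), B→D (8), B→E (2); capacity 8 + 8 + 2 = 18.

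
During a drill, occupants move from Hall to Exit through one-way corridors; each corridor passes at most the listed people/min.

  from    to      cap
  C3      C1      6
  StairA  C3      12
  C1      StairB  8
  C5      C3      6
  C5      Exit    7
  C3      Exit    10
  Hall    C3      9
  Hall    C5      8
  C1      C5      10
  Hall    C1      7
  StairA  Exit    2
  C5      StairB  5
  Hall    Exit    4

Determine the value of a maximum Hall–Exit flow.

Augment Hall→Exit: bottleneck 4, flow now 4.
Augment Hall→C5→Exit: bottleneck 7, flow now 11.
Augment Hall→C3→Exit: bottleneck 9, flow now 20.
Augment Hall→C5→C3→Exit: bottleneck 1, flow now 21.
No augmenting path remains; maximum flow = 21.
In the residual graph, reachable from Hall: {Hall, C1, C5, StairB, C3}.
Min-cut edges: Hall→Exit (4), C5→Exit (7), C3→Exit (10); capacity 4 + 7 + 10 = 21.
This cut is saturated, so no flow can exceed 21.

21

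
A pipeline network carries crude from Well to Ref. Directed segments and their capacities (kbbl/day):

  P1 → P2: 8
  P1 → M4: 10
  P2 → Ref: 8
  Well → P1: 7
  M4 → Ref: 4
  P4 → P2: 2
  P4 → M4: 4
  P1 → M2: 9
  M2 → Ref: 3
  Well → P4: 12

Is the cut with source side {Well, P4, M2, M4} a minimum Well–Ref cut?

No — its capacity is 16, but the minimum cut has capacity 13.

Given cut capacity: 7 + 2 + 3 + 4 = 16.
Augment Well→P4→P2→Ref: bottleneck 2, flow now 2.
Augment Well→P4→M4→Ref: bottleneck 4, flow now 6.
Augment Well→P1→M2→Ref: bottleneck 3, flow now 9.
Augment Well→P1→P2→Ref: bottleneck 4, flow now 13.
No augmenting path remains; maximum flow = 13.
In the residual graph, reachable from Well: {Well, P4}.
Min-cut edges: Well→P1 (7), P4→P2 (2), P4→M4 (4); capacity 7 + 2 + 4 = 13.
Cut capacity 16 exceeds the max flow 13, so it is not minimum.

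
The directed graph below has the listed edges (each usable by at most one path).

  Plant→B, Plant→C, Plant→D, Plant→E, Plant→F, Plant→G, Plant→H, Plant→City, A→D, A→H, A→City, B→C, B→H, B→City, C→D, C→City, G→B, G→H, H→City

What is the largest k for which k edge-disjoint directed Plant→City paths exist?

Assign every edge capacity 1; by Menger, the answer equals the max flow.
Path Plant→City (+1); total 1.
Path Plant→B→City (+1); total 2.
Path Plant→C→City (+1); total 3.
Path Plant→H→City (+1); total 4.
No residual Plant→City path; max flow = 4.
Certifying cut of size 4: {B→City, C→City, H→City, Plant→City}.

4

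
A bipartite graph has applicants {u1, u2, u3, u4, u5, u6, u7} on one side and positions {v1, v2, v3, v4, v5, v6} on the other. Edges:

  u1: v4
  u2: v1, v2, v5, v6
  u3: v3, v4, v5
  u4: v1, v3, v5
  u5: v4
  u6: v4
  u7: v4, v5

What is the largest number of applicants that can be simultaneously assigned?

5

Unit-capacity flow: source→left, listed edges, right→sink; max matching = max flow.
Augmenting path u1→v4 (+1); matched 1.
Augmenting path u2→v1 (+1); matched 2.
Augmenting path u3→v3 (+1); matched 3.
Augmenting path u4→v5 (+1); matched 4.
Augmenting path u7→v5→u4→v1→u2→v2 (+1); matched 5.
No augmenting path remains; maximum matching = 5.
König certificate: {u2, u3, u4, u7, v4} is a vertex cover of size 5 (every listed pair touches it), so no matching can be larger.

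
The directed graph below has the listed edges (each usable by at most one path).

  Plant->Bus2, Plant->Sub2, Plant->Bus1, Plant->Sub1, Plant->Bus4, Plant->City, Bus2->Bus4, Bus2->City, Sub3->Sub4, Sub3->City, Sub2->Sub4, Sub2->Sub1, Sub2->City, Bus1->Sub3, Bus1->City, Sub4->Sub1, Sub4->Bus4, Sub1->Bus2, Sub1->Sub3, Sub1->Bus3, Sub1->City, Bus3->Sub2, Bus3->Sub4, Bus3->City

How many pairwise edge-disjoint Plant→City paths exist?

Assign every edge capacity 1; by Menger, the answer equals the max flow.
Path Plant→City (+1); total 1.
Path Plant→Bus2→City (+1); total 2.
Path Plant→Sub2→City (+1); total 3.
Path Plant→Bus1→City (+1); total 4.
Path Plant→Sub1→City (+1); total 5.
No residual Plant→City path; max flow = 5.
Certifying cut of size 5: {Plant→Bus1, Plant→Bus2, Plant→City, Plant→Sub1, Plant→Sub2}.

5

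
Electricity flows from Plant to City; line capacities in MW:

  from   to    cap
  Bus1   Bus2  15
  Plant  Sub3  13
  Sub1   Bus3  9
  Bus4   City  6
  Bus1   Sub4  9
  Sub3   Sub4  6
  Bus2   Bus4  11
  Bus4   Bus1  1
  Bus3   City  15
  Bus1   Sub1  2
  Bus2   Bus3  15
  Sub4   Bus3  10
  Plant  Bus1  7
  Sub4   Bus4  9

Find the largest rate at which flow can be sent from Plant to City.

Augment Plant→Bus1→Sub1→Bus3→City: bottleneck 2, flow now 2.
Augment Plant→Bus1→Sub4→Bus3→City: bottleneck 5, flow now 7.
Augment Plant→Sub3→Sub4→Bus3→City: bottleneck 5, flow now 12.
Augment Plant→Sub3→Sub4→Bus4→City: bottleneck 1, flow now 13.
No augmenting path remains; maximum flow = 13.
In the residual graph, reachable from Plant: {Plant, Sub3}.
Min-cut edges: Plant→Bus1 (7), Sub3→Sub4 (6); capacity 7 + 6 = 13.
This cut is saturated, so no flow can exceed 13.

13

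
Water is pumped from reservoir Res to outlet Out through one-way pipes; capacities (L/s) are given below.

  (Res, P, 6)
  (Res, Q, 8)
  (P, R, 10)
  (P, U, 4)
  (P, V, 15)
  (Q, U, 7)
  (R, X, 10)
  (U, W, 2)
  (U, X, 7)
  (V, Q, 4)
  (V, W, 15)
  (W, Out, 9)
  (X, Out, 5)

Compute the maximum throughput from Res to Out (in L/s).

Augment Res→P→R→X→Out: bottleneck 5, flow now 5.
Augment Res→P→U→W→Out: bottleneck 1, flow now 6.
Augment Res→Q→U→W→Out: bottleneck 1, flow now 7.
Augment Res→Q→U→P→V→W→Out: bottleneck 1, flow now 8. (uses reverse residual edge)
Augment Res→Q→U→X→R→P→V→W→Out: bottleneck 5, flow now 13. (uses reverse residual edge)
No augmenting path remains; maximum flow = 13.
In the residual graph, reachable from Res: {Res, Q}.
Min-cut edges: Res→P (6), Q→U (7); capacity 6 + 7 = 13.
This cut is saturated, so no flow can exceed 13.

13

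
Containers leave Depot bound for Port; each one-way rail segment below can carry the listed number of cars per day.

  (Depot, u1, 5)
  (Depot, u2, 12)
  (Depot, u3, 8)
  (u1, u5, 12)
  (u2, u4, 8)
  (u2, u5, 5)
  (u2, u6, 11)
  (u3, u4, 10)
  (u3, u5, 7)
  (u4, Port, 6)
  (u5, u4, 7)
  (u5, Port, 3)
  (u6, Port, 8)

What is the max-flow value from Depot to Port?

Augment Depot→u1→u5→Port: bottleneck 3, flow now 3.
Augment Depot→u2→u4→Port: bottleneck 6, flow now 9.
Augment Depot→u2→u6→Port: bottleneck 6, flow now 15.
Augment Depot→u3→u4→u2→u6→Port: bottleneck 2, flow now 17. (uses reverse residual edge)
No augmenting path remains; maximum flow = 17.
In the residual graph, reachable from Depot: {Depot, u1, u2, u3, u4, u5, u6}.
Min-cut edges: u4→Port (6), u5→Port (3), u6→Port (8); capacity 6 + 3 + 8 = 17.
This cut is saturated, so no flow can exceed 17.

17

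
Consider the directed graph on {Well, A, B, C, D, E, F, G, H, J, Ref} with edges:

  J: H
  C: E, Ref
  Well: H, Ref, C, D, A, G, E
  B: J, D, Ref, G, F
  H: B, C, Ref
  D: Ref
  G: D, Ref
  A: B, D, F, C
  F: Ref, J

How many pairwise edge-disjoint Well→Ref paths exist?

6

Assign every edge capacity 1; by Menger, the answer equals the max flow.
Path Well→Ref (+1); total 1.
Path Well→C→Ref (+1); total 2.
Path Well→D→Ref (+1); total 3.
Path Well→G→Ref (+1); total 4.
Path Well→H→Ref (+1); total 5.
Path Well→A→B→Ref (+1); total 6.
No residual Well→Ref path; max flow = 6.
Certifying cut of size 6: {Well→A, Well→C, Well→D, Well→G, Well→H, Well→Ref}.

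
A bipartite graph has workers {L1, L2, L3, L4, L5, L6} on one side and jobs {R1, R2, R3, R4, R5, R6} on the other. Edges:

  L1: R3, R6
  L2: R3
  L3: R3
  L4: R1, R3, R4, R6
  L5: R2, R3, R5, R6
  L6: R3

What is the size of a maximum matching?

4

Unit-capacity flow: source→left, listed edges, right→sink; max matching = max flow.
Augmenting path L1→R3 (+1); matched 1.
Augmenting path L4→R1 (+1); matched 2.
Augmenting path L5→R2 (+1); matched 3.
Augmenting path L2→R3→L1→R6 (+1); matched 4.
No augmenting path remains; maximum matching = 4.
König certificate: {L1, L4, L5, R3} is a vertex cover of size 4 (every listed pair touches it), so no matching can be larger.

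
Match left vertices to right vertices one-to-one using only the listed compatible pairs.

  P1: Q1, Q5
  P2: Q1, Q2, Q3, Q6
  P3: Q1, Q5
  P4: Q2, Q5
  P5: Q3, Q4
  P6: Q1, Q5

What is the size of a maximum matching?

Unit-capacity flow: source→left, listed edges, right→sink; max matching = max flow.
Augmenting path P1→Q1 (+1); matched 1.
Augmenting path P2→Q2 (+1); matched 2.
Augmenting path P3→Q5 (+1); matched 3.
Augmenting path P5→Q3 (+1); matched 4.
Augmenting path P4→Q2→P2→Q6 (+1); matched 5.
No augmenting path remains; maximum matching = 5.
König certificate: {P2, P4, P5, Q1, Q5} is a vertex cover of size 5 (every listed pair touches it), so no matching can be larger.

5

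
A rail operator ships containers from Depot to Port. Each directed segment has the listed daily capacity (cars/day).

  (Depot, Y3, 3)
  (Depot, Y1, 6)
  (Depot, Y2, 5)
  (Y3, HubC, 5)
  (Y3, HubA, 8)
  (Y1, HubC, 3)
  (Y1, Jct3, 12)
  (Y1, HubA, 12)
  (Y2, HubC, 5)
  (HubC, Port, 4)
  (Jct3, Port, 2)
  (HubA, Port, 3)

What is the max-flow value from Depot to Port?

Augment Depot→Y3→HubC→Port: bottleneck 3, flow now 3.
Augment Depot→Y1→HubC→Port: bottleneck 1, flow now 4.
Augment Depot→Y1→Jct3→Port: bottleneck 2, flow now 6.
Augment Depot→Y1→HubA→Port: bottleneck 3, flow now 9.
No augmenting path remains; maximum flow = 9.
In the residual graph, reachable from Depot: {Depot, Y3, Y1, Y2, HubC, Jct3, HubA}.
Min-cut edges: HubC→Port (4), Jct3→Port (2), HubA→Port (3); capacity 4 + 2 + 3 = 9.
This cut is saturated, so no flow can exceed 9.

9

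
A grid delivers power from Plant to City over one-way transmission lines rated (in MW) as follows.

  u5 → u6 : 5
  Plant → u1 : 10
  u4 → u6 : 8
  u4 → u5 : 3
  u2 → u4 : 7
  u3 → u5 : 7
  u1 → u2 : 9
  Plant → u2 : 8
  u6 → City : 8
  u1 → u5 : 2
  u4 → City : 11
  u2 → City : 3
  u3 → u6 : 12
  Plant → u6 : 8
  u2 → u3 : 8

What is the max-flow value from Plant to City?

Augment Plant→u2→City: bottleneck 3, flow now 3.
Augment Plant→u6→City: bottleneck 8, flow now 11.
Augment Plant→u2→u4→City: bottleneck 5, flow now 16.
Augment Plant→u1→u2→u4→City: bottleneck 2, flow now 18.
No augmenting path remains; maximum flow = 18.
In the residual graph, reachable from Plant: {Plant, u1, u2, u3, u5, u6}.
Min-cut edges: u2→u4 (7), u2→City (3), u6→City (8); capacity 7 + 3 + 8 = 18.
This cut is saturated, so no flow can exceed 18.

18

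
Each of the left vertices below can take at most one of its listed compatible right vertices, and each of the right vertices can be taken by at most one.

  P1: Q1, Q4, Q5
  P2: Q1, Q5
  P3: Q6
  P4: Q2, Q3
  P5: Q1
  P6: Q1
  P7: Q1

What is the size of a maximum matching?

5

Unit-capacity flow: source→left, listed edges, right→sink; max matching = max flow.
Augmenting path P1→Q1 (+1); matched 1.
Augmenting path P2→Q5 (+1); matched 2.
Augmenting path P3→Q6 (+1); matched 3.
Augmenting path P4→Q2 (+1); matched 4.
Augmenting path P5→Q1→P1→Q4 (+1); matched 5.
No augmenting path remains; maximum matching = 5.
König certificate: {P1, P2, P3, P4, Q1} is a vertex cover of size 5 (every listed pair touches it), so no matching can be larger.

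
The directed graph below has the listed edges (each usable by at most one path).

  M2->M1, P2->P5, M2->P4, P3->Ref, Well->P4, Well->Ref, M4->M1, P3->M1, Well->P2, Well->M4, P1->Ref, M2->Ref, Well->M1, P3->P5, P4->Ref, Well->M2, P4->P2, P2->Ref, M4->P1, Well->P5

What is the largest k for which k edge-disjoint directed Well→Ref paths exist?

5

Assign every edge capacity 1; by Menger, the answer equals the max flow.
Path Well→Ref (+1); total 1.
Path Well→M2→Ref (+1); total 2.
Path Well→P4→Ref (+1); total 3.
Path Well→P2→Ref (+1); total 4.
Path Well→M4→P1→Ref (+1); total 5.
No residual Well→Ref path; max flow = 5.
Certifying cut of size 5: {Well→M2, Well→M4, Well→P2, Well→P4, Well→Ref}.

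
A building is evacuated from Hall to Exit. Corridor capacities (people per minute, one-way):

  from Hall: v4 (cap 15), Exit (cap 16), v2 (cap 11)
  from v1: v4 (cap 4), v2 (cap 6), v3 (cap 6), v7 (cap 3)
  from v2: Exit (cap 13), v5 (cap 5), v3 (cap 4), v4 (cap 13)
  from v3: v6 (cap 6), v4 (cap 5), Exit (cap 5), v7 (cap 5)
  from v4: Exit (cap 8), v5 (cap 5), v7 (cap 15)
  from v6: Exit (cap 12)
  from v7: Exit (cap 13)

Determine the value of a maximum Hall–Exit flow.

Augment Hall→Exit: bottleneck 16, flow now 16.
Augment Hall→v2→Exit: bottleneck 11, flow now 27.
Augment Hall→v4→Exit: bottleneck 8, flow now 35.
Augment Hall→v4→v7→Exit: bottleneck 7, flow now 42.
No augmenting path remains; maximum flow = 42.
In the residual graph, reachable from Hall: {Hall}.
Min-cut edges: Hall→v2 (11), Hall→v4 (15), Hall→Exit (16); capacity 11 + 15 + 16 = 42.
This cut is saturated, so no flow can exceed 42.

42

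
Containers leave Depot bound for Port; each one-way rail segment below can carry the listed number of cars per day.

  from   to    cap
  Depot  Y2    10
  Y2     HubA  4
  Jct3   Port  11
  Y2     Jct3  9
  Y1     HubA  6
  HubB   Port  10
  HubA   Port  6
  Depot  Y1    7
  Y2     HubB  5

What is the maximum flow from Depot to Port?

16

Augment Depot→Y1→HubA→Port: bottleneck 6, flow now 6.
Augment Depot→Y2→Jct3→Port: bottleneck 9, flow now 15.
Augment Depot→Y2→HubB→Port: bottleneck 1, flow now 16.
No augmenting path remains; maximum flow = 16.
In the residual graph, reachable from Depot: {Depot, Y1}.
Min-cut edges: Depot→Y2 (10), Y1→HubA (6); capacity 10 + 6 = 16.
This cut is saturated, so no flow can exceed 16.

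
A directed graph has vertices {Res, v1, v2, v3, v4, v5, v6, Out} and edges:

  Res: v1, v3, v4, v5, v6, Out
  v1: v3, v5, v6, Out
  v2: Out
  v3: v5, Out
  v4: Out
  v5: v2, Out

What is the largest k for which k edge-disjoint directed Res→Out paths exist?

Assign every edge capacity 1; by Menger, the answer equals the max flow.
Path Res→Out (+1); total 1.
Path Res→v1→Out (+1); total 2.
Path Res→v3→Out (+1); total 3.
Path Res→v4→Out (+1); total 4.
Path Res→v5→Out (+1); total 5.
No residual Res→Out path; max flow = 5.
Certifying cut of size 5: {Res→Out, Res→v1, Res→v3, Res→v4, Res→v5}.

5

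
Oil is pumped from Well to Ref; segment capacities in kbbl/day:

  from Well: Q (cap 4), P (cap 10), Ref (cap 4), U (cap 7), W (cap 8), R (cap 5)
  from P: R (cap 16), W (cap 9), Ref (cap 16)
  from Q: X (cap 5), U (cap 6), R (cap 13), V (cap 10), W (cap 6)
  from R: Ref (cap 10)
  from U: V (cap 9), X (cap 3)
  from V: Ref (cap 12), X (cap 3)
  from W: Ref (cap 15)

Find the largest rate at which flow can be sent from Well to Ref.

38

Augment Well→Ref: bottleneck 4, flow now 4.
Augment Well→P→Ref: bottleneck 10, flow now 14.
Augment Well→R→Ref: bottleneck 5, flow now 19.
Augment Well→W→Ref: bottleneck 8, flow now 27.
Augment Well→Q→R→Ref: bottleneck 4, flow now 31.
Augment Well→U→V→Ref: bottleneck 7, flow now 38.
No augmenting path remains; maximum flow = 38.
In the residual graph, reachable from Well: {Well}.
Min-cut edges: Well→P (10), Well→Q (4), Well→R (5), Well→U (7), Well→W (8), Well→Ref (4); capacity 10 + 4 + 5 + 7 + 8 + 4 = 38.
This cut is saturated, so no flow can exceed 38.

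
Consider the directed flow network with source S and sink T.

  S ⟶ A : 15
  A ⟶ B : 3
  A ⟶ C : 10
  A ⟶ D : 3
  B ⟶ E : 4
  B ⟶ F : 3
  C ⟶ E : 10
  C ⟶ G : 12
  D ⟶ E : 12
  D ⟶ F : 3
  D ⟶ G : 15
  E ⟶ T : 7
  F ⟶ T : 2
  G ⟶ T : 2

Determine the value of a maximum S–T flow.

Augment S→A→B→E→T: bottleneck 3, flow now 3.
Augment S→A→C→E→T: bottleneck 4, flow now 7.
Augment S→A→C→G→T: bottleneck 2, flow now 9.
Augment S→A→D→F→T: bottleneck 2, flow now 11.
No augmenting path remains; maximum flow = 11.
In the residual graph, reachable from S: {S, A, B, C, D, E, F, G}.
Min-cut edges: E→T (7), F→T (2), G→T (2); capacity 7 + 2 + 2 = 11.
This cut is saturated, so no flow can exceed 11.

11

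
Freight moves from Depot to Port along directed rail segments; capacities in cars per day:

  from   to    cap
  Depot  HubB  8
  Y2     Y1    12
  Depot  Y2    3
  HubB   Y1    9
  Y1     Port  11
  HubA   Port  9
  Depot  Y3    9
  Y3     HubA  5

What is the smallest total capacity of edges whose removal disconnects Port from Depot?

16

Augment Depot→Y2→Y1→Port: bottleneck 3, flow now 3.
Augment Depot→Y3→HubA→Port: bottleneck 5, flow now 8.
Augment Depot→HubB→Y1→Port: bottleneck 8, flow now 16.
No augmenting path remains; maximum flow = 16.
By max-flow min-cut, the minimum cut capacity equals the max flow.
In the residual graph, reachable from Depot: {Depot, Y3}.
Min-cut edges: Depot→Y2 (3), Depot→HubB (8), Y3→HubA (5); capacity 3 + 8 + 5 = 16.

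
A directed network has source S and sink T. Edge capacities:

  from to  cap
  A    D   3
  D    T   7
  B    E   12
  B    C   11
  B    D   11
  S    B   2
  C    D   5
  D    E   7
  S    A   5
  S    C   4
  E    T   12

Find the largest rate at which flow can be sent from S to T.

9

Augment S→A→D→T: bottleneck 3, flow now 3.
Augment S→B→D→T: bottleneck 2, flow now 5.
Augment S→C→D→T: bottleneck 2, flow now 7.
Augment S→C→D→E→T: bottleneck 2, flow now 9.
No augmenting path remains; maximum flow = 9.
In the residual graph, reachable from S: {S, A}.
Min-cut edges: S→B (2), S→C (4), A→D (3); capacity 2 + 4 + 3 = 9.
This cut is saturated, so no flow can exceed 9.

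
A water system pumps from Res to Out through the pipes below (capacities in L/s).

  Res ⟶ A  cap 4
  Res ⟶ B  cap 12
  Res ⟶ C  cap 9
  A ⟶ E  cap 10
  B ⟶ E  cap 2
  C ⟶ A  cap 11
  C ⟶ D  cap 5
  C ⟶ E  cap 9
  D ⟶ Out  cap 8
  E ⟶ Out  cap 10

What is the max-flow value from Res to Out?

Augment Res→A→E→Out: bottleneck 4, flow now 4.
Augment Res→B→E→Out: bottleneck 2, flow now 6.
Augment Res→C→D→Out: bottleneck 5, flow now 11.
Augment Res→C→E→Out: bottleneck 4, flow now 15.
No augmenting path remains; maximum flow = 15.
In the residual graph, reachable from Res: {Res, B}.
Min-cut edges: Res→A (4), Res→C (9), B→E (2); capacity 4 + 9 + 2 = 15.
This cut is saturated, so no flow can exceed 15.

15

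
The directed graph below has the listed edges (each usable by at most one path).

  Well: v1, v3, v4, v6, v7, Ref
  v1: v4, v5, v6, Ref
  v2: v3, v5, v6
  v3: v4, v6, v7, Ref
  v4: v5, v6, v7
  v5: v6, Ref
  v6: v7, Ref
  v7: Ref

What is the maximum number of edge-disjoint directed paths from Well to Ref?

Assign every edge capacity 1; by Menger, the answer equals the max flow.
Path Well→Ref (+1); total 1.
Path Well→v1→Ref (+1); total 2.
Path Well→v3→Ref (+1); total 3.
Path Well→v6→Ref (+1); total 4.
Path Well→v7→Ref (+1); total 5.
Path Well→v4→v5→Ref (+1); total 6.
No residual Well→Ref path; max flow = 6.
Certifying cut of size 6: {Well→Ref, Well→v1, Well→v3, Well→v4, Well→v6, Well→v7}.

6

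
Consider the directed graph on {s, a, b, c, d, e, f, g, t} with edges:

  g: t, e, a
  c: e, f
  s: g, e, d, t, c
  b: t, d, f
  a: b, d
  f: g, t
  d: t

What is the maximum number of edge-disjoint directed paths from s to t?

4

Assign every edge capacity 1; by Menger, the answer equals the max flow.
Path s→t (+1); total 1.
Path s→d→t (+1); total 2.
Path s→g→t (+1); total 3.
Path s→c→f→t (+1); total 4.
No residual s→t path; max flow = 4.
Certifying cut of size 4: {s→c, s→d, s→g, s→t}.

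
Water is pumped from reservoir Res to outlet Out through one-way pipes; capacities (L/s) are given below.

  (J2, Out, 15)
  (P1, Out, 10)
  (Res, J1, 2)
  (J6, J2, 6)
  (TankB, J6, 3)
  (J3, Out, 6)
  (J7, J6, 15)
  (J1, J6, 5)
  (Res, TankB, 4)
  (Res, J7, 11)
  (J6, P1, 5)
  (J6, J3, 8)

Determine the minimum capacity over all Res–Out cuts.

16

Augment Res→J1→J6→P1→Out: bottleneck 2, flow now 2.
Augment Res→J7→J6→P1→Out: bottleneck 3, flow now 5.
Augment Res→J7→J6→J3→Out: bottleneck 6, flow now 11.
Augment Res→J7→J6→J2→Out: bottleneck 2, flow now 13.
Augment Res→TankB→J6→J2→Out: bottleneck 3, flow now 16.
No augmenting path remains; maximum flow = 16.
By max-flow min-cut, the minimum cut capacity equals the max flow.
In the residual graph, reachable from Res: {Res, TankB}.
Min-cut edges: Res→J1 (2), Res→J7 (11), TankB→J6 (3); capacity 2 + 11 + 3 = 16.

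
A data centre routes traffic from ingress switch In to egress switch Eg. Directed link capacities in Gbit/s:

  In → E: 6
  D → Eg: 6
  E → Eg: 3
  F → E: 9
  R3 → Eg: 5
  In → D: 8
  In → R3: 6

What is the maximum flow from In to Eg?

14

Augment In→E→Eg: bottleneck 3, flow now 3.
Augment In→D→Eg: bottleneck 6, flow now 9.
Augment In→R3→Eg: bottleneck 5, flow now 14.
No augmenting path remains; maximum flow = 14.
In the residual graph, reachable from In: {In, E, D, R3}.
Min-cut edges: E→Eg (3), D→Eg (6), R3→Eg (5); capacity 3 + 6 + 5 = 14.
This cut is saturated, so no flow can exceed 14.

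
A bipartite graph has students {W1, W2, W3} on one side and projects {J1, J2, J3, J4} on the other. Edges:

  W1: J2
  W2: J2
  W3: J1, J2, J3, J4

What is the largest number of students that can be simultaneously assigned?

2

Unit-capacity flow: source→left, listed edges, right→sink; max matching = max flow.
Augmenting path W1→J2 (+1); matched 1.
Augmenting path W3→J1 (+1); matched 2.
No augmenting path remains; maximum matching = 2.
König certificate: {W3, J2} is a vertex cover of size 2 (every listed pair touches it), so no matching can be larger.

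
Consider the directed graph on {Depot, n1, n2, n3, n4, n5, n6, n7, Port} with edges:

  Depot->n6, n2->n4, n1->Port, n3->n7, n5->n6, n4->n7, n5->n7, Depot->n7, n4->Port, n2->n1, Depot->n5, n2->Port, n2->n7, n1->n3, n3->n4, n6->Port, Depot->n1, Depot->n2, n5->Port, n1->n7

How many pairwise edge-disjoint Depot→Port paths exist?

4

Assign every edge capacity 1; by Menger, the answer equals the max flow.
Path Depot→n1→Port (+1); total 1.
Path Depot→n2→Port (+1); total 2.
Path Depot→n5→Port (+1); total 3.
Path Depot→n6→Port (+1); total 4.
No residual Depot→Port path; max flow = 4.
Certifying cut of size 4: {Depot→n1, Depot→n2, Depot→n5, Depot→n6}.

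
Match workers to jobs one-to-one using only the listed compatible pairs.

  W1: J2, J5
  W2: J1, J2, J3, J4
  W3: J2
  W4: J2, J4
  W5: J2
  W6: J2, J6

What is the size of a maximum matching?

Unit-capacity flow: source→left, listed edges, right→sink; max matching = max flow.
Augmenting path W1→J2 (+1); matched 1.
Augmenting path W2→J1 (+1); matched 2.
Augmenting path W4→J4 (+1); matched 3.
Augmenting path W6→J6 (+1); matched 4.
Augmenting path W3→J2→W1→J5 (+1); matched 5.
No augmenting path remains; maximum matching = 5.
König certificate: {W1, W2, W4, W6, J2} is a vertex cover of size 5 (every listed pair touches it), so no matching can be larger.

5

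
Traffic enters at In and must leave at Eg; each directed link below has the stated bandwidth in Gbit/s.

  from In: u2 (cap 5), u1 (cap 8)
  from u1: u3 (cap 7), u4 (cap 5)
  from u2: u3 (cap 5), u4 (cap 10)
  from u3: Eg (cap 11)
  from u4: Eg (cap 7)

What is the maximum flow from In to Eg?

13

Augment In→u1→u3→Eg: bottleneck 7, flow now 7.
Augment In→u1→u4→Eg: bottleneck 1, flow now 8.
Augment In→u2→u3→Eg: bottleneck 4, flow now 12.
Augment In→u2→u4→Eg: bottleneck 1, flow now 13.
No augmenting path remains; maximum flow = 13.
In the residual graph, reachable from In: {In}.
Min-cut edges: In→u1 (8), In→u2 (5); capacity 8 + 5 = 13.
This cut is saturated, so no flow can exceed 13.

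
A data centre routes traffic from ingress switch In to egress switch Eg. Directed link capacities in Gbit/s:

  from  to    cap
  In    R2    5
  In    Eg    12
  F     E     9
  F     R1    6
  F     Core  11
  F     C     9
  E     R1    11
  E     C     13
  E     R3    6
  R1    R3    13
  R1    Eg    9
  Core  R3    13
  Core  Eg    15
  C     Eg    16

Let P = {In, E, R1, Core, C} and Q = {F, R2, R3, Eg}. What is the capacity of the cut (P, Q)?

Edges leaving {In, E, R1, Core, C}: In→R2 (5), In→Eg (12), E→R3 (6), R1→R3 (13), R1→Eg (9), Core→R3 (13), Core→Eg (15), C→Eg (16).
Cut capacity = 5 + 12 + 6 + 13 + 9 + 13 + 15 + 16 = 89.

89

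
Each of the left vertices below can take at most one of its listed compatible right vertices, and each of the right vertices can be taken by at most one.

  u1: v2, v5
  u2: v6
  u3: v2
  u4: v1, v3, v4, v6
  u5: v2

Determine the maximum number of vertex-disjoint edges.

4

Unit-capacity flow: source→left, listed edges, right→sink; max matching = max flow.
Augmenting path u1→v2 (+1); matched 1.
Augmenting path u2→v6 (+1); matched 2.
Augmenting path u4→v1 (+1); matched 3.
Augmenting path u3→v2→u1→v5 (+1); matched 4.
No augmenting path remains; maximum matching = 4.
König certificate: {u1, u2, u4, v2} is a vertex cover of size 4 (every listed pair touches it), so no matching can be larger.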